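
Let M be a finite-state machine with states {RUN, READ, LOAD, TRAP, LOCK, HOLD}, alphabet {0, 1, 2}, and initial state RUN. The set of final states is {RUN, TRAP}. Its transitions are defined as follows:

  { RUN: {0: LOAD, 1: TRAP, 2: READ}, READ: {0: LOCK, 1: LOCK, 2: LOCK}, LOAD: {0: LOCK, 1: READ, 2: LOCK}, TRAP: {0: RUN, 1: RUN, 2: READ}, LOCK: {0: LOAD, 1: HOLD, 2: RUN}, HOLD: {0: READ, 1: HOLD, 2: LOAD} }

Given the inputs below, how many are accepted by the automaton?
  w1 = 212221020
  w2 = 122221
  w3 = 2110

w1: Trace: RUN -2-> READ -1-> LOCK -2-> RUN -2-> READ -2-> LOCK -1-> HOLD -0-> READ -2-> LOCK -0-> LOAD  → end LOAD, rejected
w2: Trace: RUN -1-> TRAP -2-> READ -2-> LOCK -2-> RUN -2-> READ -1-> LOCK  → end LOCK, rejected
w3: Trace: RUN -2-> READ -1-> LOCK -1-> HOLD -0-> READ  → end READ, rejected

0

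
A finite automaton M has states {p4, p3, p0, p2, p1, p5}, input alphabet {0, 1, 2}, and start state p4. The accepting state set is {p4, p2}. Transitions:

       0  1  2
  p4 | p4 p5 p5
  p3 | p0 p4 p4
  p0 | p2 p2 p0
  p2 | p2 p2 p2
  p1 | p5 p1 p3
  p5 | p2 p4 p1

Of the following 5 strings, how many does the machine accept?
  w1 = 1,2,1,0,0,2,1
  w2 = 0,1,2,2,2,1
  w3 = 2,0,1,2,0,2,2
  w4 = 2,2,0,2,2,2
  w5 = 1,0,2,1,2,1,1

w1: p4 → p5 → p1 → p1 → p5 → p2 → p2 → p2  → end p2, accepted
w2: p4 → p4 → p5 → p1 → p3 → p4 → p5  → end p5, rejected
w3: p4 → p5 → p2 → p2 → p2 → p2 → p2 → p2  → end p2, accepted
w4: p4 → p5 → p1 → p5 → p1 → p3 → p4  → end p4, accepted
w5: p4 → p5 → p2 → p2 → p2 → p2 → p2 → p2  → end p2, accepted

4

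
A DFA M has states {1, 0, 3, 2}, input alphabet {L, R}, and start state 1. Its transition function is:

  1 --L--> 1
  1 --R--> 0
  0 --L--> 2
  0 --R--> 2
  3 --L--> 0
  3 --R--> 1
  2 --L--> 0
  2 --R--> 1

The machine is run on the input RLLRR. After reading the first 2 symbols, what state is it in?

2

1 → 0 → 2
After 2 symbols: 2.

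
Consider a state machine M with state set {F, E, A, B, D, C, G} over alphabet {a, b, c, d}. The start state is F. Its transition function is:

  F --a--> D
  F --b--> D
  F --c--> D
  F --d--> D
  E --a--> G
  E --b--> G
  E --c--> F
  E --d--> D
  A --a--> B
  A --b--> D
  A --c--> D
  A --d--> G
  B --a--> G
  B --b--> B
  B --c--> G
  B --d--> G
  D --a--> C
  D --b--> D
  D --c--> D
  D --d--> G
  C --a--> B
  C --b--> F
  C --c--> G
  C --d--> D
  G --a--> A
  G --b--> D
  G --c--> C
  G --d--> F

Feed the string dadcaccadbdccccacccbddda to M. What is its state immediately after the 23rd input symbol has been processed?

D

F → D → C → D → D → C → G → C → B → G → D → G → C → G → C → G → A → D → D → D → D → G → F → D
After 23 symbols: D.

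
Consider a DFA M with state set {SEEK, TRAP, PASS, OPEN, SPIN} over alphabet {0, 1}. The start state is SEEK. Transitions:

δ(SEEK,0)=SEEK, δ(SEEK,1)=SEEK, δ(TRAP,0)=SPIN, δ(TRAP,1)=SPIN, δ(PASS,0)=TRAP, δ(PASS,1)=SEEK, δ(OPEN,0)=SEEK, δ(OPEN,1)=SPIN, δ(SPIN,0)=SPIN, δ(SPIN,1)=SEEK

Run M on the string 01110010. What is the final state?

SEEK

start at SEEK
read '0': SEEK → SEEK
read '1': SEEK → SEEK
read '1': SEEK → SEEK
read '1': SEEK → SEEK
read '0': SEEK → SEEK
read '0': SEEK → SEEK
read '1': SEEK → SEEK
read '0': SEEK → SEEK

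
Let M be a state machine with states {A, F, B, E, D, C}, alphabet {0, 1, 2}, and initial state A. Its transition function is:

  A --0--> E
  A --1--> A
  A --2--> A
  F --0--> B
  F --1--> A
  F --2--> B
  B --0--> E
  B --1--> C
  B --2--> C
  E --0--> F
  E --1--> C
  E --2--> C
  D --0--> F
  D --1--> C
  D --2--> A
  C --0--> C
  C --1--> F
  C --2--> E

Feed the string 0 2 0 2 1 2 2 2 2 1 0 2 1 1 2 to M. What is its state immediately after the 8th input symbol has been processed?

E

start at A
read '0': A → E
read '2': E → C
read '0': C → C
read '2': C → E
read '1': E → C
read '2': C → E
read '2': E → C
read '2': C → E
After 8 symbols: E.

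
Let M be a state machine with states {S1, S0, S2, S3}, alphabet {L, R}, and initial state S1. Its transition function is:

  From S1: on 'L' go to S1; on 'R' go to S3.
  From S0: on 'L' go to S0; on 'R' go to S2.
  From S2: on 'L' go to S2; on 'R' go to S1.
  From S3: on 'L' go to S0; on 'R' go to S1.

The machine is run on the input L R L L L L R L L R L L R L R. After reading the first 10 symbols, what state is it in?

S1 → S1 → S3 → S0 → S0 → S0 → S0 → S2 → S2 → S2 → S1
After 10 symbols: S1.

S1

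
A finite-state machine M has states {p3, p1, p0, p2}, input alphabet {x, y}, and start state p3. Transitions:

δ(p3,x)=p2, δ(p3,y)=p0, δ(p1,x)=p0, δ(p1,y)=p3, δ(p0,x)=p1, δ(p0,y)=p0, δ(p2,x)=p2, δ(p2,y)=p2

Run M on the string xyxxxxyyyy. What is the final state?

start at p3
read 'x': p3 → p2
read 'y': p2 → p2
read 'x': p2 → p2
read 'x': p2 → p2
read 'x': p2 → p2
read 'x': p2 → p2
read 'y': p2 → p2
read 'y': p2 → p2
read 'y': p2 → p2
read 'y': p2 → p2

p2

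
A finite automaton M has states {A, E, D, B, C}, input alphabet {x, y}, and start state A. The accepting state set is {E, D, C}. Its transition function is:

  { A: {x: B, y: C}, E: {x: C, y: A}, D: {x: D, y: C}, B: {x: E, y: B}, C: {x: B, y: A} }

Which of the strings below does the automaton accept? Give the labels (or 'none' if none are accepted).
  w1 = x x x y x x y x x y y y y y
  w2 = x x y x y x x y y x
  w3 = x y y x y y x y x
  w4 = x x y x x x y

w1: A → B → E → C → A → B → E → A → B → E → A → C → A → C → A  → end A, rejected
w2: A → B → E → A → B → B → E → C → A → C → B  → end B, rejected
w3: A → B → B → B → E → A → C → B → B → E  → end E, accepted
w4: A → B → E → A → B → E → C → A  → end A, rejected

w3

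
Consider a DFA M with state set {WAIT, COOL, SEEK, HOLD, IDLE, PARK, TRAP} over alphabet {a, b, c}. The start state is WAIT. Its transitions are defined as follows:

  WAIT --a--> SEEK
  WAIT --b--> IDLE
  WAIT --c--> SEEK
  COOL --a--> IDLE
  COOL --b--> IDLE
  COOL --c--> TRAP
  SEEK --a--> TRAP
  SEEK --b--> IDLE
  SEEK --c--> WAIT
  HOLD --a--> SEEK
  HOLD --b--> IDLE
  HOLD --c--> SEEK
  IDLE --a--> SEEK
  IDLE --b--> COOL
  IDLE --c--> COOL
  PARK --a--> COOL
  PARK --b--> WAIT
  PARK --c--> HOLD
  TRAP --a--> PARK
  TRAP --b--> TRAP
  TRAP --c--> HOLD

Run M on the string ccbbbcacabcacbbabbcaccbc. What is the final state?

HOLD

start at WAIT
read 'c': WAIT → SEEK
read 'c': SEEK → WAIT
read 'b': WAIT → IDLE
read 'b': IDLE → COOL
read 'b': COOL → IDLE
read 'c': IDLE → COOL
read 'a': COOL → IDLE
read 'c': IDLE → COOL
read 'a': COOL → IDLE
read 'b': IDLE → COOL
read 'c': COOL → TRAP
read 'a': TRAP → PARK
read 'c': PARK → HOLD
read 'b': HOLD → IDLE
read 'b': IDLE → COOL
read 'a': COOL → IDLE
read 'b': IDLE → COOL
read 'b': COOL → IDLE
read 'c': IDLE → COOL
read 'a': COOL → IDLE
read 'c': IDLE → COOL
read 'c': COOL → TRAP
read 'b': TRAP → TRAP
read 'c': TRAP → HOLD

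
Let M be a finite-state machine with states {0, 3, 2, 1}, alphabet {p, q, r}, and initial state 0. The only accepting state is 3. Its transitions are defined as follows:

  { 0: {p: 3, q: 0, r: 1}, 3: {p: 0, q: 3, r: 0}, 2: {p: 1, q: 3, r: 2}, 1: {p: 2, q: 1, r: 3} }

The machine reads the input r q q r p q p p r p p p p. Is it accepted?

No

Trace: 0 -r-> 1 -q-> 1 -q-> 1 -r-> 3 -p-> 0 -q-> 0 -p-> 3 -p-> 0 -r-> 1 -p-> 2 -p-> 1 -p-> 2 -p-> 1
End state 1 is not accepting.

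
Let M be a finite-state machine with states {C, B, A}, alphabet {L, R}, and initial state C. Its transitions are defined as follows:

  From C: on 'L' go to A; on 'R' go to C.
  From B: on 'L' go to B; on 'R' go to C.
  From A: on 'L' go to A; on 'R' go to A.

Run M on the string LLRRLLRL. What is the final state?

A

start at C
read 'L': C → A
read 'L': A → A
read 'R': A → A
read 'R': A → A
read 'L': A → A
read 'L': A → A
read 'R': A → A
read 'L': A → A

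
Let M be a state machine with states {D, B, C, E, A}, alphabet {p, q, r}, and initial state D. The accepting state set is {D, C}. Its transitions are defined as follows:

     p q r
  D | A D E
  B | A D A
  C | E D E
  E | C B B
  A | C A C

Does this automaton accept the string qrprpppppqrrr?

No

Trace: D -q-> D -r-> E -p-> C -r-> E -p-> C -p-> E -p-> C -p-> E -p-> C -q-> D -r-> E -r-> B -r-> A
End state A is not accepting.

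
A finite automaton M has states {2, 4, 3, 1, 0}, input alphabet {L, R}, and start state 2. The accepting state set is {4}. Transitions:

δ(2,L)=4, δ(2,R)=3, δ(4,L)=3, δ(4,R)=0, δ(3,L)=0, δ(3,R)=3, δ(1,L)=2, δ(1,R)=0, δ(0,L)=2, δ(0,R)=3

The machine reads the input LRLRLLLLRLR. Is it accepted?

No

Trace: 2 -L-> 4 -R-> 0 -L-> 2 -R-> 3 -L-> 0 -L-> 2 -L-> 4 -L-> 3 -R-> 3 -L-> 0 -R-> 3
End state 3 is not accepting.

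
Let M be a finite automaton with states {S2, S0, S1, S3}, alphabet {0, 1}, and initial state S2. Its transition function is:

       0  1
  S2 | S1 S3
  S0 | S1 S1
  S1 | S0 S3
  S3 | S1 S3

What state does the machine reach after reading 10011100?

Trace: S2 -1-> S3 -0-> S1 -0-> S0 -1-> S1 -1-> S3 -1-> S3 -0-> S1 -0-> S0

S0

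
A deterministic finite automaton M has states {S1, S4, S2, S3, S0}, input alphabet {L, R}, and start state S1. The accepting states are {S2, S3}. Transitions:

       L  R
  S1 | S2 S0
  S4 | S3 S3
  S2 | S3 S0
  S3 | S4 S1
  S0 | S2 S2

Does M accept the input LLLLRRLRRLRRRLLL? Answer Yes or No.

Yes

S1 → S2 → S3 → S4 → S3 → S1 → S0 → S2 → S0 → S2 → S3 → S1 → S0 → S2 → S3 → S4 → S3
End state S3 is accepting.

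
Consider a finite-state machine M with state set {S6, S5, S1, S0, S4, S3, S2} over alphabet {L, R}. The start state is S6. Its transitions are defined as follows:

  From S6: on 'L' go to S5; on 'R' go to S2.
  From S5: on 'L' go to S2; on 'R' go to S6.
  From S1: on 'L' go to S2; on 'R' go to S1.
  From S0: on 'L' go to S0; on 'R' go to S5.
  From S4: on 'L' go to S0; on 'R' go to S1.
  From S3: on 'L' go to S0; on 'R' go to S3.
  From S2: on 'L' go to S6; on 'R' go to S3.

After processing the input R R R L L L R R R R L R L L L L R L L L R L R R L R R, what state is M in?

S6

S6 → S2 → S3 → S3 → S0 → S0 → S0 → S5 → S6 → S2 → S3 → S0 → S5 → S2 → S6 → S5 → S2 → S3 → S0 → S0 → S0 → S5 → S2 → S3 → S3 → S0 → S5 → S6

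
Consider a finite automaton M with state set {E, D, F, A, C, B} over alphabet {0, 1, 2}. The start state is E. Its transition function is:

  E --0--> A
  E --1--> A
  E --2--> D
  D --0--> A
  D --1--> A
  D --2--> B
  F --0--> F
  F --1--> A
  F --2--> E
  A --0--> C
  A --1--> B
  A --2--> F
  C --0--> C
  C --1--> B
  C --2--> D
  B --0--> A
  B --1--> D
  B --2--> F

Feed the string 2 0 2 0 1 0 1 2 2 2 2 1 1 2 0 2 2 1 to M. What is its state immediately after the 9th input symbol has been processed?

Trace: E -2-> D -0-> A -2-> F -0-> F -1-> A -0-> C -1-> B -2-> F -2-> E
After 9 symbols: E.

E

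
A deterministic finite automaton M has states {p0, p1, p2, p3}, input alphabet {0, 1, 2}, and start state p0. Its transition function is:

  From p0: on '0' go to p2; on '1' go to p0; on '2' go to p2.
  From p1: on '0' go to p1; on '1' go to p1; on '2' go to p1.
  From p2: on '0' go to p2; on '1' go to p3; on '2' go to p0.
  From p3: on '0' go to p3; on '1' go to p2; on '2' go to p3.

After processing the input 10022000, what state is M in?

start at p0
read '1': p0 → p0
read '0': p0 → p2
read '0': p2 → p2
read '2': p2 → p0
read '2': p0 → p2
read '0': p2 → p2
read '0': p2 → p2
read '0': p2 → p2

p2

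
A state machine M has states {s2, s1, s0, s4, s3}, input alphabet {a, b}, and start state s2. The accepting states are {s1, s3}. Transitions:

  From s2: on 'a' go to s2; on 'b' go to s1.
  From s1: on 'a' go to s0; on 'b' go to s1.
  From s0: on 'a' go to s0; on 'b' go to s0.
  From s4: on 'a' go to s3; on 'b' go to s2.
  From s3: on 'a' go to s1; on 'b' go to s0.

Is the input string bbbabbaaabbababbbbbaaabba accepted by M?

Trace: s2 -b-> s1 -b-> s1 -b-> s1 -a-> s0 -b-> s0 -b-> s0 -a-> s0 -a-> s0 -a-> s0 -b-> s0 -b-> s0 -a-> s0 -b-> s0 -a-> s0 -b-> s0 -b-> s0 -b-> s0 -b-> s0 -b-> s0 -a-> s0 -a-> s0 -a-> s0 -b-> s0 -b-> s0 -a-> s0
End state s0 is not accepting.

No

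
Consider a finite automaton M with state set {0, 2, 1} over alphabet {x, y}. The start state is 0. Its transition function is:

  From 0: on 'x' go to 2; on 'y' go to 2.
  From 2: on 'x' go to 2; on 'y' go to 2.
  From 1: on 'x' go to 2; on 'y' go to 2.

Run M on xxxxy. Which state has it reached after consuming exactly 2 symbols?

2

Trace: 0 -x-> 2 -x-> 2
After 2 symbols: 2.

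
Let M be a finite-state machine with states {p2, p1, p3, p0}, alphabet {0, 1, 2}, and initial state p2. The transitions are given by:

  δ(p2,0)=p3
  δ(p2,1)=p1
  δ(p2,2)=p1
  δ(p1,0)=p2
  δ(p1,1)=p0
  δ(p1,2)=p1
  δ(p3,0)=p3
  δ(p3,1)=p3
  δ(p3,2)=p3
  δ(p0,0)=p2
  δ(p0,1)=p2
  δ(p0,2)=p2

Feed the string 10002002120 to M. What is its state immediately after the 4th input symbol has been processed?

p2 → p1 → p2 → p3 → p3
After 4 symbols: p3.

p3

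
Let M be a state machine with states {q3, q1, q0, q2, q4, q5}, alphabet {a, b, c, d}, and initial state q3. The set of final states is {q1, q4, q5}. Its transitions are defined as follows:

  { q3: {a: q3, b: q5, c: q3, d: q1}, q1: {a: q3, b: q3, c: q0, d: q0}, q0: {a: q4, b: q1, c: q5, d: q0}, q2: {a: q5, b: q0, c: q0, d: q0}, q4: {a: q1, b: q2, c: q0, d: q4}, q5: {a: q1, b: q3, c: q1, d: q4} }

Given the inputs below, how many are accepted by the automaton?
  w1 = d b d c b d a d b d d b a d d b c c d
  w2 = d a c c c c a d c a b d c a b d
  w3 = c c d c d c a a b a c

2

w1: q3 → q1 → q3 → q1 → q0 → q1 → q0 → q4 → q4 → q2 → q0 → q0 → q1 → q3 → q1 → q0 → q1 → q0 → q5 → q4  → end q4, accepted
w2: q3 → q1 → q3 → q3 → q3 → q3 → q3 → q3 → q1 → q0 → q4 → q2 → q0 → q5 → q1 → q3 → q1  → end q1, accepted
w3: q3 → q3 → q3 → q1 → q0 → q0 → q5 → q1 → q3 → q5 → q1 → q0  → end q0, rejected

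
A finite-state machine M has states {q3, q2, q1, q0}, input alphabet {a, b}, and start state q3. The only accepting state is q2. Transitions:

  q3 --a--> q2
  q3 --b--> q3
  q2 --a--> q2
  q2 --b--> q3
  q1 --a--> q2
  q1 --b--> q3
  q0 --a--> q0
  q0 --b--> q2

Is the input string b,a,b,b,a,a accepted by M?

start at q3
read 'b': q3 → q3
read 'a': q3 → q2
read 'b': q2 → q3
read 'b': q3 → q3
read 'a': q3 → q2
read 'a': q2 → q2
End state q2 is accepting.

Yes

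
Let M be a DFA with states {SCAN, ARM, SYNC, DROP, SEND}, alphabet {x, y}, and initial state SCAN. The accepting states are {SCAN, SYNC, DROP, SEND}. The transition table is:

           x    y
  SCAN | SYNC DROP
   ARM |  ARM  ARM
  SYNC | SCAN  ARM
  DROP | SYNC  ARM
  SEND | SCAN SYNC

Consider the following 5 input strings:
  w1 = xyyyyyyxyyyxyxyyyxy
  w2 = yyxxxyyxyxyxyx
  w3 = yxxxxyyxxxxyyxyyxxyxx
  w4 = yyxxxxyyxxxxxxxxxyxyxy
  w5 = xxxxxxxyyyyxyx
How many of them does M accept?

0

w1: Trace: SCAN -x-> SYNC -y-> ARM -y-> ARM -y-> ARM -y-> ARM -y-> ARM -y-> ARM -x-> ARM -y-> ARM -y-> ARM -y-> ARM -x-> ARM -y-> ARM -x-> ARM -y-> ARM -y-> ARM -y-> ARM -x-> ARM -y-> ARM  → end ARM, rejected
w2: Trace: SCAN -y-> DROP -y-> ARM -x-> ARM -x-> ARM -x-> ARM -y-> ARM -y-> ARM -x-> ARM -y-> ARM -x-> ARM -y-> ARM -x-> ARM -y-> ARM -x-> ARM  → end ARM, rejected
w3: Trace: SCAN -y-> DROP -x-> SYNC -x-> SCAN -x-> SYNC -x-> SCAN -y-> DROP -y-> ARM -x-> ARM -x-> ARM -x-> ARM -x-> ARM -y-> ARM -y-> ARM -x-> ARM -y-> ARM -y-> ARM -x-> ARM -x-> ARM -y-> ARM -x-> ARM -x-> ARM  → end ARM, rejected
w4: Trace: SCAN -y-> DROP -y-> ARM -x-> ARM -x-> ARM -x-> ARM -x-> ARM -y-> ARM -y-> ARM -x-> ARM -x-> ARM -x-> ARM -x-> ARM -x-> ARM -x-> ARM -x-> ARM -x-> ARM -x-> ARM -y-> ARM -x-> ARM -y-> ARM -x-> ARM -y-> ARM  → end ARM, rejected
w5: Trace: SCAN -x-> SYNC -x-> SCAN -x-> SYNC -x-> SCAN -x-> SYNC -x-> SCAN -x-> SYNC -y-> ARM -y-> ARM -y-> ARM -y-> ARM -x-> ARM -y-> ARM -x-> ARM  → end ARM, rejected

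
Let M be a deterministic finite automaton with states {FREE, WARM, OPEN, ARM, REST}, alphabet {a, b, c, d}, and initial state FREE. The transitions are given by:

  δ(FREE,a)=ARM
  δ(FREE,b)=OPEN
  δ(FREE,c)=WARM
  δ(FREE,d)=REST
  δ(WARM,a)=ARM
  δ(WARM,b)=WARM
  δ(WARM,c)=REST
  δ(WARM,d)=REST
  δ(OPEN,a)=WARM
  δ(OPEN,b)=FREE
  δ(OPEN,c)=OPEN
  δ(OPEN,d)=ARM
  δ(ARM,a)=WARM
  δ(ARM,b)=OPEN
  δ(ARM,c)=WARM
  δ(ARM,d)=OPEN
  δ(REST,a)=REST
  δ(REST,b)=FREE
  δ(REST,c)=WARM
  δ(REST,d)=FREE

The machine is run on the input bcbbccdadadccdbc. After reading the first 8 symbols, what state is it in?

start at FREE
read 'b': FREE → OPEN
read 'c': OPEN → OPEN
read 'b': OPEN → FREE
read 'b': FREE → OPEN
read 'c': OPEN → OPEN
read 'c': OPEN → OPEN
read 'd': OPEN → ARM
read 'a': ARM → WARM
After 8 symbols: WARM.

WARM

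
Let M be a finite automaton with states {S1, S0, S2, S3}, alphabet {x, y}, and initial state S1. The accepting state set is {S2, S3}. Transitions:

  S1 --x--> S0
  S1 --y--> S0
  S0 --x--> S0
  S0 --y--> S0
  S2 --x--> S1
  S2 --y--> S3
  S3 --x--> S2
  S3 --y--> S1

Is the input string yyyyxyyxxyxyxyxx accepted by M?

No

Trace: S1 -y-> S0 -y-> S0 -y-> S0 -y-> S0 -x-> S0 -y-> S0 -y-> S0 -x-> S0 -x-> S0 -y-> S0 -x-> S0 -y-> S0 -x-> S0 -y-> S0 -x-> S0 -x-> S0
End state S0 is not accepting.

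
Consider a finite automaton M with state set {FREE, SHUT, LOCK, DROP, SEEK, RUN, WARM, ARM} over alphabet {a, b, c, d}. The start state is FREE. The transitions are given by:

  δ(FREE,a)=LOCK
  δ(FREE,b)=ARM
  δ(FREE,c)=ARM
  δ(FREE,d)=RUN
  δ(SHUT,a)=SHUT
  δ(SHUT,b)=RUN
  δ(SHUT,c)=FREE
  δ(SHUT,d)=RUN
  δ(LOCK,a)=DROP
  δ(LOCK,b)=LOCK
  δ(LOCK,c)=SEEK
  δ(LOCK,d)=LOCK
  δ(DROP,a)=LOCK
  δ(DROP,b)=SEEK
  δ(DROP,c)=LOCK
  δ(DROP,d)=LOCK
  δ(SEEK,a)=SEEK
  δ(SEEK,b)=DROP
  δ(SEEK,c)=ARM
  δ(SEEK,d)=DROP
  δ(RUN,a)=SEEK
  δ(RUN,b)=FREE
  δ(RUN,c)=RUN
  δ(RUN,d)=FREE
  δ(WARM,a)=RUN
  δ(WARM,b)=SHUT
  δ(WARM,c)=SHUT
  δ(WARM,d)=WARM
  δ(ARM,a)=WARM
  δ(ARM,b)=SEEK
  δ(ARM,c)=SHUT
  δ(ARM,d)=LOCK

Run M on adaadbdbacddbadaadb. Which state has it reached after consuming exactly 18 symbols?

LOCK

FREE → LOCK → LOCK → DROP → LOCK → LOCK → LOCK → LOCK → LOCK → DROP → LOCK → LOCK → LOCK → LOCK → DROP → LOCK → DROP → LOCK → LOCK
After 18 symbols: LOCK.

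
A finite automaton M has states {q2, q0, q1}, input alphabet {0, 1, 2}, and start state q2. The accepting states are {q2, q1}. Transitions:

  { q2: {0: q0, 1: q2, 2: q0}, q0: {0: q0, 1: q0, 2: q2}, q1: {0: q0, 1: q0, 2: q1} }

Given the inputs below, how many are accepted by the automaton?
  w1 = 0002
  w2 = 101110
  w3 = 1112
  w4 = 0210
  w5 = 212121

1

w1: Trace: q2 -0-> q0 -0-> q0 -0-> q0 -2-> q2  → end q2, accepted
w2: Trace: q2 -1-> q2 -0-> q0 -1-> q0 -1-> q0 -1-> q0 -0-> q0  → end q0, rejected
w3: Trace: q2 -1-> q2 -1-> q2 -1-> q2 -2-> q0  → end q0, rejected
w4: Trace: q2 -0-> q0 -2-> q2 -1-> q2 -0-> q0  → end q0, rejected
w5: Trace: q2 -2-> q0 -1-> q0 -2-> q2 -1-> q2 -2-> q0 -1-> q0  → end q0, rejected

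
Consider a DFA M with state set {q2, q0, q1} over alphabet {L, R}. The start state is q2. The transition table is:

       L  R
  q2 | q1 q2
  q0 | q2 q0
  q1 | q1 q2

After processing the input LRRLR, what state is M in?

q2

q2 → q1 → q2 → q2 → q1 → q2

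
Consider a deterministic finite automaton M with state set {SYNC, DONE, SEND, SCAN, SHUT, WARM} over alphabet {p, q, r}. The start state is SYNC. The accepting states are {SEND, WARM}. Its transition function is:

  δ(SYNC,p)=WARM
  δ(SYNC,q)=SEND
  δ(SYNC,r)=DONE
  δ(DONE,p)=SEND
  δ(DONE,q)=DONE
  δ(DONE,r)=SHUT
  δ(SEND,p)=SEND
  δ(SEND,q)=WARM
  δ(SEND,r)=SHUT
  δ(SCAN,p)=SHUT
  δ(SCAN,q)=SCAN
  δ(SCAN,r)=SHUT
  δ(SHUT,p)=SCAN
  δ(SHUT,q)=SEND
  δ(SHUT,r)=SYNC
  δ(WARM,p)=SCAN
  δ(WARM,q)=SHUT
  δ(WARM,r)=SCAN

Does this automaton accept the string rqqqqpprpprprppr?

No

SYNC → DONE → DONE → DONE → DONE → DONE → SEND → SEND → SHUT → SCAN → SHUT → SYNC → WARM → SCAN → SHUT → SCAN → SHUT
End state SHUT is not accepting.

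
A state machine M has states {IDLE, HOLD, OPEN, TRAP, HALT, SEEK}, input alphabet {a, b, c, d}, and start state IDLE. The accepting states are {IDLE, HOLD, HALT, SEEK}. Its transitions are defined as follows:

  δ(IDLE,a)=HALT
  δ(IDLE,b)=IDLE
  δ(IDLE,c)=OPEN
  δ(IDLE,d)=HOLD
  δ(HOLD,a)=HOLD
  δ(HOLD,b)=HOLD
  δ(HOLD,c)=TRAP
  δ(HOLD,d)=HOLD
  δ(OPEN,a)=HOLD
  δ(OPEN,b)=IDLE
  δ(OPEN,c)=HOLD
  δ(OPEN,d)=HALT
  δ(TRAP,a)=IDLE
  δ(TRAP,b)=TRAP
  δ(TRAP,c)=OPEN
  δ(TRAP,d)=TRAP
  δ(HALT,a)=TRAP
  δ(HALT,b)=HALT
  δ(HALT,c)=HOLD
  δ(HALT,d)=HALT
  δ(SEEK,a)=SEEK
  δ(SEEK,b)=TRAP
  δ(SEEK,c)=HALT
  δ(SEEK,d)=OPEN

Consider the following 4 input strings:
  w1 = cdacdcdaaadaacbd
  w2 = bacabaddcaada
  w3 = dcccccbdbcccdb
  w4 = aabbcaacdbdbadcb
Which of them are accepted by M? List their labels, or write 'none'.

w3

w1: IDLE → OPEN → HALT → TRAP → OPEN → HALT → HOLD → HOLD → HOLD → HOLD → HOLD → HOLD → HOLD → HOLD → TRAP → TRAP → TRAP  → end TRAP, rejected
w2: IDLE → IDLE → HALT → HOLD → HOLD → HOLD → HOLD → HOLD → HOLD → TRAP → IDLE → HALT → HALT → TRAP  → end TRAP, rejected
w3: IDLE → HOLD → TRAP → OPEN → HOLD → TRAP → OPEN → IDLE → HOLD → HOLD → TRAP → OPEN → HOLD → HOLD → HOLD  → end HOLD, accepted
w4: IDLE → HALT → TRAP → TRAP → TRAP → OPEN → HOLD → HOLD → TRAP → TRAP → TRAP → TRAP → TRAP → IDLE → HOLD → TRAP → TRAP  → end TRAP, rejected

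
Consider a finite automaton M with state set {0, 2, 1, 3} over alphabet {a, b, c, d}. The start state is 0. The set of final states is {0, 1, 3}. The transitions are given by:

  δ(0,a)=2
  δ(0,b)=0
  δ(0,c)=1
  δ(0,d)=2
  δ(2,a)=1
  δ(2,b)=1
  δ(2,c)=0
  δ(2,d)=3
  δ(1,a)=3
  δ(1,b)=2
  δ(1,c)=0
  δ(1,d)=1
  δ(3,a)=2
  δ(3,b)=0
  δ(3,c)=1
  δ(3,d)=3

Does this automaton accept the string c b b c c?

Yes

Trace: 0 -c-> 1 -b-> 2 -b-> 1 -c-> 0 -c-> 1
End state 1 is accepting.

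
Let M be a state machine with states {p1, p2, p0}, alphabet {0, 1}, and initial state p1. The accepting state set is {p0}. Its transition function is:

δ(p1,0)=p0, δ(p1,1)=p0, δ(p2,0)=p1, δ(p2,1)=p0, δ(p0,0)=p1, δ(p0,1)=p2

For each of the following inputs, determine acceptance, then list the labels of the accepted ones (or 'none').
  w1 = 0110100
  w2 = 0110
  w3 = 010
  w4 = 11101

w1, w4

w1:
  start at p1
  read '0': p1 → p0
  read '1': p0 → p2
  read '1': p2 → p0
  read '0': p0 → p1
  read '1': p1 → p0
  read '0': p0 → p1
  read '0': p1 → p0
  end p0, accepted
w2:
  start at p1
  read '0': p1 → p0
  read '1': p0 → p2
  read '1': p2 → p0
  read '0': p0 → p1
  end p1, rejected
w3:
  start at p1
  read '0': p1 → p0
  read '1': p0 → p2
  read '0': p2 → p1
  end p1, rejected
w4:
  start at p1
  read '1': p1 → p0
  read '1': p0 → p2
  read '1': p2 → p0
  read '0': p0 → p1
  read '1': p1 → p0
  end p0, accepted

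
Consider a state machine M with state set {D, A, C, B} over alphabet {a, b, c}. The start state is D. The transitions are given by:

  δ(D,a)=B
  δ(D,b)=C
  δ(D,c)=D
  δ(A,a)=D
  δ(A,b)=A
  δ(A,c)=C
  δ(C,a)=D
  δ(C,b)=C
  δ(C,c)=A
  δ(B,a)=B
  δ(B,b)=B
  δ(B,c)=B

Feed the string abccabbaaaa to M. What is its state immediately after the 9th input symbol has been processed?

start at D
read 'a': D → B
read 'b': B → B
read 'c': B → B
read 'c': B → B
read 'a': B → B
read 'b': B → B
read 'b': B → B
read 'a': B → B
read 'a': B → B
After 9 symbols: B.

B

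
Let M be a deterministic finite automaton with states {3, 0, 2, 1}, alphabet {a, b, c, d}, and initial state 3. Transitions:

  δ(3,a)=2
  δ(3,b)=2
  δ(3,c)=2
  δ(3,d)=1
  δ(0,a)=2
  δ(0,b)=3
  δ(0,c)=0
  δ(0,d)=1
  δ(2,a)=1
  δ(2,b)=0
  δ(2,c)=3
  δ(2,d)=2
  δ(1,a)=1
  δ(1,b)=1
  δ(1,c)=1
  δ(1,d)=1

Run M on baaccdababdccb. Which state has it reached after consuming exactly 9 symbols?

1

Trace: 3 -b-> 2 -a-> 1 -a-> 1 -c-> 1 -c-> 1 -d-> 1 -a-> 1 -b-> 1 -a-> 1
After 9 symbols: 1.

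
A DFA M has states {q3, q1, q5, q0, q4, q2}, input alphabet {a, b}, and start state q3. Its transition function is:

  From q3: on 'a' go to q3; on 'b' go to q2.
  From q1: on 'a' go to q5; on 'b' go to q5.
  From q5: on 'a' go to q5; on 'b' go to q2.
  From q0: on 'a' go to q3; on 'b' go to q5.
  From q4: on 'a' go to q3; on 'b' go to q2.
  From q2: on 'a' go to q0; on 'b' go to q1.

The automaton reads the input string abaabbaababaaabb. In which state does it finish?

q1

q3 → q3 → q2 → q0 → q3 → q2 → q1 → q5 → q5 → q2 → q0 → q5 → q5 → q5 → q5 → q2 → q1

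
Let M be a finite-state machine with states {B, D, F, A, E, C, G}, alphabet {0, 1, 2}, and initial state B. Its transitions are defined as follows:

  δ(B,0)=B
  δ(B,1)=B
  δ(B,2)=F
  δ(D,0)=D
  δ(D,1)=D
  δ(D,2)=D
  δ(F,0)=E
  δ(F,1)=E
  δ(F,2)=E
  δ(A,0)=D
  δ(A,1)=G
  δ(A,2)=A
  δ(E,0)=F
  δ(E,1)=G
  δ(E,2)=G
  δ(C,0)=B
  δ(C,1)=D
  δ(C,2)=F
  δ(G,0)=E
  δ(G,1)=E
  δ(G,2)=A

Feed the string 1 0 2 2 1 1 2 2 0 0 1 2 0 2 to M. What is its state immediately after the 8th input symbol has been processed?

B → B → B → F → E → G → E → G → A
After 8 symbols: A.

A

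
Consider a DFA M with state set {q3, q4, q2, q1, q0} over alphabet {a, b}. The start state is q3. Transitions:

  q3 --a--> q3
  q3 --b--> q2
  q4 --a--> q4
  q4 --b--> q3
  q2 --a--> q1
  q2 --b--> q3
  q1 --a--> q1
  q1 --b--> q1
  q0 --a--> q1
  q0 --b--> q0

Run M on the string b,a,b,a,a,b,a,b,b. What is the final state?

q1

start at q3
read 'b': q3 → q2
read 'a': q2 → q1
read 'b': q1 → q1
read 'a': q1 → q1
read 'a': q1 → q1
read 'b': q1 → q1
read 'a': q1 → q1
read 'b': q1 → q1
read 'b': q1 → q1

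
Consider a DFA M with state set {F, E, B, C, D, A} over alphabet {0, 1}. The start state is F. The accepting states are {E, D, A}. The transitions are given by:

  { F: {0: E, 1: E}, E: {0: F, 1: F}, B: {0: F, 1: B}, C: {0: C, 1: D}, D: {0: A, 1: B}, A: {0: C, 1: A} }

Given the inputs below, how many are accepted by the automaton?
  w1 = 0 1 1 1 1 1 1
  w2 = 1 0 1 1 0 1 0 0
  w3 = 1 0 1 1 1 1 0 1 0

w1: F → E → F → E → F → E → F → E  → end E, accepted
w2: F → E → F → E → F → E → F → E → F  → end F, rejected
w3: F → E → F → E → F → E → F → E → F → E  → end E, accepted

2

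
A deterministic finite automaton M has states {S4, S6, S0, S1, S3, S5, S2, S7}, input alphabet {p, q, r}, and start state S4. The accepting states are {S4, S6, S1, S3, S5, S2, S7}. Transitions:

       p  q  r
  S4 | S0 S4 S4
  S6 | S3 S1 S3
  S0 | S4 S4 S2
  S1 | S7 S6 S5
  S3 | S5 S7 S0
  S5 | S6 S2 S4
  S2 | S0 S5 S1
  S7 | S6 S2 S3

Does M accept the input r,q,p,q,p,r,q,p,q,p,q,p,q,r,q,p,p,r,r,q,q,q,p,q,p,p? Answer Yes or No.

Yes

Trace: S4 -r-> S4 -q-> S4 -p-> S0 -q-> S4 -p-> S0 -r-> S2 -q-> S5 -p-> S6 -q-> S1 -p-> S7 -q-> S2 -p-> S0 -q-> S4 -r-> S4 -q-> S4 -p-> S0 -p-> S4 -r-> S4 -r-> S4 -q-> S4 -q-> S4 -q-> S4 -p-> S0 -q-> S4 -p-> S0 -p-> S4
End state S4 is accepting.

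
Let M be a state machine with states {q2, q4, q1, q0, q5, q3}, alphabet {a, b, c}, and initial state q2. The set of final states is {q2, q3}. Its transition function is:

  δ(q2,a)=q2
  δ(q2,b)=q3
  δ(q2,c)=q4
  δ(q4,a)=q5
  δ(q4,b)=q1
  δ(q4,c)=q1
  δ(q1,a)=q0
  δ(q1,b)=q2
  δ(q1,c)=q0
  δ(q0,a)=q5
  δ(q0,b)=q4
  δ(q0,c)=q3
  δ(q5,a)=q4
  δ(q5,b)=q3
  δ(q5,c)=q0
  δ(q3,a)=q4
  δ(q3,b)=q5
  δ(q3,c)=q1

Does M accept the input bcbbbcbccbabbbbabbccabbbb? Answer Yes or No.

Trace: q2 -b-> q3 -c-> q1 -b-> q2 -b-> q3 -b-> q5 -c-> q0 -b-> q4 -c-> q1 -c-> q0 -b-> q4 -a-> q5 -b-> q3 -b-> q5 -b-> q3 -b-> q5 -a-> q4 -b-> q1 -b-> q2 -c-> q4 -c-> q1 -a-> q0 -b-> q4 -b-> q1 -b-> q2 -b-> q3
End state q3 is accepting.

Yes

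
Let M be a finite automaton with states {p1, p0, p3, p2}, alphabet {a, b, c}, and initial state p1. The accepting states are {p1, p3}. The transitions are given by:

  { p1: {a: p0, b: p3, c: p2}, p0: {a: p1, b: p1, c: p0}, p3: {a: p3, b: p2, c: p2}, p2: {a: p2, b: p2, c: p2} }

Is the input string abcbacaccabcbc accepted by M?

p1 → p0 → p1 → p2 → p2 → p2 → p2 → p2 → p2 → p2 → p2 → p2 → p2 → p2 → p2
End state p2 is not accepting.

No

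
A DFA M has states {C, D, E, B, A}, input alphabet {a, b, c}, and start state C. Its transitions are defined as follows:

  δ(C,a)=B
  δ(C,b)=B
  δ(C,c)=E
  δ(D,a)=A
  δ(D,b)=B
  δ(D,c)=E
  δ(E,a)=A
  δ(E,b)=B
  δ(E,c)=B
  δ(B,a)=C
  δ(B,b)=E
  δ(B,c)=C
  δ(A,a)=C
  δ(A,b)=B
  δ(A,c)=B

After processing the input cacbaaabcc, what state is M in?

Trace: C -c-> E -a-> A -c-> B -b-> E -a-> A -a-> C -a-> B -b-> E -c-> B -c-> C

C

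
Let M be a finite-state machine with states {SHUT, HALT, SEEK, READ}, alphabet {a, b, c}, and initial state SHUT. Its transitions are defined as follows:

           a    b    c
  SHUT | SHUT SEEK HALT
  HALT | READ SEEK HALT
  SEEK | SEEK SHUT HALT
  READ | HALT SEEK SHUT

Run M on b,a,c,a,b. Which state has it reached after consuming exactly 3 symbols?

SHUT → SEEK → SEEK → HALT
After 3 symbols: HALT.

HALT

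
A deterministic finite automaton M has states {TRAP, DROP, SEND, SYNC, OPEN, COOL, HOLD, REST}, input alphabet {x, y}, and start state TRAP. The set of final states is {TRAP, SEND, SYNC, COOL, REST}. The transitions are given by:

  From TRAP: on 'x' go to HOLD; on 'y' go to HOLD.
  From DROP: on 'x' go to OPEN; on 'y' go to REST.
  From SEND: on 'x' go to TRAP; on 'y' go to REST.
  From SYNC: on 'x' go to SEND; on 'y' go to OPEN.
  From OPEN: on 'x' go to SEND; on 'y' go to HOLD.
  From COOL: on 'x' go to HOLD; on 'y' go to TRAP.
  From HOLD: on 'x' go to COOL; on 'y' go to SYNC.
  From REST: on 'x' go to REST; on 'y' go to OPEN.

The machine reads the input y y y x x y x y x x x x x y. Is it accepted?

start at TRAP
read 'y': TRAP → HOLD
read 'y': HOLD → SYNC
read 'y': SYNC → OPEN
read 'x': OPEN → SEND
read 'x': SEND → TRAP
read 'y': TRAP → HOLD
read 'x': HOLD → COOL
read 'y': COOL → TRAP
read 'x': TRAP → HOLD
read 'x': HOLD → COOL
read 'x': COOL → HOLD
read 'x': HOLD → COOL
read 'x': COOL → HOLD
read 'y': HOLD → SYNC
End state SYNC is accepting.

Yes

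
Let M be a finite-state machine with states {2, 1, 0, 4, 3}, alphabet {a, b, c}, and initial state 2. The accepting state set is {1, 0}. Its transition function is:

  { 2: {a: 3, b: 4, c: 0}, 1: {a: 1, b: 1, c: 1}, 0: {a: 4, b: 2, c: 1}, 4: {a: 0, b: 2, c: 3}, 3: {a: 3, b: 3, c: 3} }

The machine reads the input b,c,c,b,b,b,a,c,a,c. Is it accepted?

No

Trace: 2 -b-> 4 -c-> 3 -c-> 3 -b-> 3 -b-> 3 -b-> 3 -a-> 3 -c-> 3 -a-> 3 -c-> 3
End state 3 is not accepting.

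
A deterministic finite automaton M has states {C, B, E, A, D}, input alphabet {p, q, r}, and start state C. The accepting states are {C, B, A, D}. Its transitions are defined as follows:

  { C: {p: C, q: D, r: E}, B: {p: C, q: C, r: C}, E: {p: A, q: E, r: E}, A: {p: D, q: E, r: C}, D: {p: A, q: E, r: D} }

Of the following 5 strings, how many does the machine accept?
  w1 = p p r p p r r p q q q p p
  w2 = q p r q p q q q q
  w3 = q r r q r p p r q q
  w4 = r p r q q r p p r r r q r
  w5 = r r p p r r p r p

2

w1:
  start at C
  read 'p': C → C
  read 'p': C → C
  read 'r': C → E
  read 'p': E → A
  read 'p': A → D
  read 'r': D → D
  read 'r': D → D
  read 'p': D → A
  read 'q': A → E
  read 'q': E → E
  read 'q': E → E
  read 'p': E → A
  read 'p': A → D
  end D, accepted
w2:
  start at C
  read 'q': C → D
  read 'p': D → A
  read 'r': A → C
  read 'q': C → D
  read 'p': D → A
  read 'q': A → E
  read 'q': E → E
  read 'q': E → E
  read 'q': E → E
  end E, rejected
w3:
  start at C
  read 'q': C → D
  read 'r': D → D
  read 'r': D → D
  read 'q': D → E
  read 'r': E → E
  read 'p': E → A
  read 'p': A → D
  read 'r': D → D
  read 'q': D → E
  read 'q': E → E
  end E, rejected
w4:
  start at C
  read 'r': C → E
  read 'p': E → A
  read 'r': A → C
  read 'q': C → D
  read 'q': D → E
  read 'r': E → E
  read 'p': E → A
  read 'p': A → D
  read 'r': D → D
  read 'r': D → D
  read 'r': D → D
  read 'q': D → E
  read 'r': E → E
  end E, rejected
w5:
  start at C
  read 'r': C → E
  read 'r': E → E
  read 'p': E → A
  read 'p': A → D
  read 'r': D → D
  read 'r': D → D
  read 'p': D → A
  read 'r': A → C
  read 'p': C → C
  end C, accepted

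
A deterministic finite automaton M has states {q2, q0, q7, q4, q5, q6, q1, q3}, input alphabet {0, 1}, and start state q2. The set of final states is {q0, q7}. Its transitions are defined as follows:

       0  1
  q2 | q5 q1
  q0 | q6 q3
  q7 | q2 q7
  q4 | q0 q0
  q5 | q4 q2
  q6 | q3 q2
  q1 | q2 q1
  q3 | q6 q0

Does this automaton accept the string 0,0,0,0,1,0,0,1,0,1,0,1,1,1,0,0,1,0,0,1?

start at q2
read '0': q2 → q5
read '0': q5 → q4
read '0': q4 → q0
read '0': q0 → q6
read '1': q6 → q2
read '0': q2 → q5
read '0': q5 → q4
read '1': q4 → q0
read '0': q0 → q6
read '1': q6 → q2
read '0': q2 → q5
read '1': q5 → q2
read '1': q2 → q1
read '1': q1 → q1
read '0': q1 → q2
read '0': q2 → q5
read '1': q5 → q2
read '0': q2 → q5
read '0': q5 → q4
read '1': q4 → q0
End state q0 is accepting.

Yes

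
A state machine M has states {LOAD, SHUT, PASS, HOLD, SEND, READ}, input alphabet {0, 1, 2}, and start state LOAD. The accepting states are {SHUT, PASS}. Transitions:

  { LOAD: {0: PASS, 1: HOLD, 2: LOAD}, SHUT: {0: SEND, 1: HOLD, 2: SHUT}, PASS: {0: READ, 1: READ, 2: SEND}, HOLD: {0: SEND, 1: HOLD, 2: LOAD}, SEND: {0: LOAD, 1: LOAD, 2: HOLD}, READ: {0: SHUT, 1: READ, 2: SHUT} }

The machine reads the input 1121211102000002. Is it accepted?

Yes

start at LOAD
read '1': LOAD → HOLD
read '1': HOLD → HOLD
read '2': HOLD → LOAD
read '1': LOAD → HOLD
read '2': HOLD → LOAD
read '1': LOAD → HOLD
read '1': HOLD → HOLD
read '1': HOLD → HOLD
read '0': HOLD → SEND
read '2': SEND → HOLD
read '0': HOLD → SEND
read '0': SEND → LOAD
read '0': LOAD → PASS
read '0': PASS → READ
read '0': READ → SHUT
read '2': SHUT → SHUT
End state SHUT is accepting.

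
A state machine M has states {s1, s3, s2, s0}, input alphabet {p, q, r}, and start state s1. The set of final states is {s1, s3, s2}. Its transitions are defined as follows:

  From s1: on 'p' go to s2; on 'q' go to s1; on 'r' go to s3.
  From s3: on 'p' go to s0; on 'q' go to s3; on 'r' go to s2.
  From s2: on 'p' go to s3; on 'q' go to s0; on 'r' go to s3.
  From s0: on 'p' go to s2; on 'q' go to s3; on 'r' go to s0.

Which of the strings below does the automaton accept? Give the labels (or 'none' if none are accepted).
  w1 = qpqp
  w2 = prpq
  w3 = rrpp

w1: s1 → s1 → s2 → s0 → s2  → end s2, accepted
w2: s1 → s2 → s3 → s0 → s3  → end s3, accepted
w3: s1 → s3 → s2 → s3 → s0  → end s0, rejected

w1, w2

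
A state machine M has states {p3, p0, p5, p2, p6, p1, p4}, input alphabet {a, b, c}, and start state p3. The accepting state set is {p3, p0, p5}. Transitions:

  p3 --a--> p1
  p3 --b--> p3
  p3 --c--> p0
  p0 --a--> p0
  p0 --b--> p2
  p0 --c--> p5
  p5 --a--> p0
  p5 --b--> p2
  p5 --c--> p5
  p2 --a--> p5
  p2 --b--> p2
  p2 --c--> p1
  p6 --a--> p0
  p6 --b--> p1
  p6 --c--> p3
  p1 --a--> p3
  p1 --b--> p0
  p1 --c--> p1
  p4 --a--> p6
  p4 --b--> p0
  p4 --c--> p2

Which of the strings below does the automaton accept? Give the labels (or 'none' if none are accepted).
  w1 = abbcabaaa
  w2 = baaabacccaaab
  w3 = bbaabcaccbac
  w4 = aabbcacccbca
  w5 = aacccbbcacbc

w1: p3 → p1 → p0 → p2 → p1 → p3 → p3 → p1 → p3 → p1  → end p1, rejected
w2: p3 → p3 → p1 → p3 → p1 → p0 → p0 → p5 → p5 → p5 → p0 → p0 → p0 → p2  → end p2, rejected
w3: p3 → p3 → p3 → p1 → p3 → p3 → p0 → p0 → p5 → p5 → p2 → p5 → p5  → end p5, accepted
w4: p3 → p1 → p3 → p3 → p3 → p0 → p0 → p5 → p5 → p5 → p2 → p1 → p3  → end p3, accepted
w5: p3 → p1 → p3 → p0 → p5 → p5 → p2 → p2 → p1 → p3 → p0 → p2 → p1  → end p1, rejected

w3, w4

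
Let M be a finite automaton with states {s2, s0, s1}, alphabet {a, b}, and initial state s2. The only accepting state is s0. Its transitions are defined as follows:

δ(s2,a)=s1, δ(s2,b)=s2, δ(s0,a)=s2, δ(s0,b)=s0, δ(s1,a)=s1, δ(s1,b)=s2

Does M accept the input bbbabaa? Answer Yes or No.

No

start at s2
read 'b': s2 → s2
read 'b': s2 → s2
read 'b': s2 → s2
read 'a': s2 → s1
read 'b': s1 → s2
read 'a': s2 → s1
read 'a': s1 → s1
End state s1 is not accepting.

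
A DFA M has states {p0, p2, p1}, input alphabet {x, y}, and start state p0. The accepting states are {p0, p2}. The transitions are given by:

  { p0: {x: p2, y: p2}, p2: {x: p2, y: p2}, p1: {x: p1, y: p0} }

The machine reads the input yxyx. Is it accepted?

start at p0
read 'y': p0 → p2
read 'x': p2 → p2
read 'y': p2 → p2
read 'x': p2 → p2
End state p2 is accepting.

Yes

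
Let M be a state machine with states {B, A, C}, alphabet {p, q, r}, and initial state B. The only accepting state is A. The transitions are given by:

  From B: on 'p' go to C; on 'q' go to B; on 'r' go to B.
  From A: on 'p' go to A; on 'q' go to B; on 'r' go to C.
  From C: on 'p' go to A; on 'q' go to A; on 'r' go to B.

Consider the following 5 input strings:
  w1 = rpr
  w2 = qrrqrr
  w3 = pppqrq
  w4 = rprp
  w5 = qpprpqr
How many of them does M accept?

0

w1: B → B → C → B  → end B, rejected
w2: B → B → B → B → B → B → B  → end B, rejected
w3: B → C → A → A → B → B → B  → end B, rejected
w4: B → B → C → B → C  → end C, rejected
w5: B → B → C → A → C → A → B → B  → end B, rejected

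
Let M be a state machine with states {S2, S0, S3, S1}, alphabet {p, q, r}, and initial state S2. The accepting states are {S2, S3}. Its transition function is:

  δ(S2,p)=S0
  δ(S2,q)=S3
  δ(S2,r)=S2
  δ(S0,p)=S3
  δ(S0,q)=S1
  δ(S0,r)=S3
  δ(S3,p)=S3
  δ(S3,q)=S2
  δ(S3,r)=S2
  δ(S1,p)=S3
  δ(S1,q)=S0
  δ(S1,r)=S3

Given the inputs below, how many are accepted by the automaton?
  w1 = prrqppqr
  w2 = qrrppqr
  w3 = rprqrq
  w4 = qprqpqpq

w1: Trace: S2 -p-> S0 -r-> S3 -r-> S2 -q-> S3 -p-> S3 -p-> S3 -q-> S2 -r-> S2  → end S2, accepted
w2: Trace: S2 -q-> S3 -r-> S2 -r-> S2 -p-> S0 -p-> S3 -q-> S2 -r-> S2  → end S2, accepted
w3: Trace: S2 -r-> S2 -p-> S0 -r-> S3 -q-> S2 -r-> S2 -q-> S3  → end S3, accepted
w4: Trace: S2 -q-> S3 -p-> S3 -r-> S2 -q-> S3 -p-> S3 -q-> S2 -p-> S0 -q-> S1  → end S1, rejected

3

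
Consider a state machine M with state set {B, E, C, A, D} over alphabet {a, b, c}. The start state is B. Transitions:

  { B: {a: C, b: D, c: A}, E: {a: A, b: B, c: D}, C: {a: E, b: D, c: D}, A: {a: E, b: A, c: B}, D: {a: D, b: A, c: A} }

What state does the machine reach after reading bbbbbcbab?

A

Trace: B -b-> D -b-> A -b-> A -b-> A -b-> A -c-> B -b-> D -a-> D -b-> A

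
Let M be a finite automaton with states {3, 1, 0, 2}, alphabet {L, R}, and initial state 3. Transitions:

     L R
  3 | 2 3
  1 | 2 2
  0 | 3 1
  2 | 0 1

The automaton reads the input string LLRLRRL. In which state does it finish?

Trace: 3 -L-> 2 -L-> 0 -R-> 1 -L-> 2 -R-> 1 -R-> 2 -L-> 0

0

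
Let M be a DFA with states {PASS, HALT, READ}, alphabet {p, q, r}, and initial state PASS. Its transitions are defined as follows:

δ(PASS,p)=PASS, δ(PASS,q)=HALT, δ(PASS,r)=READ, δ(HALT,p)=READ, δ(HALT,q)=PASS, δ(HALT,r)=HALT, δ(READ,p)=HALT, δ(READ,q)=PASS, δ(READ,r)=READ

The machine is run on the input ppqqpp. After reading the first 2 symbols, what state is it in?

PASS

PASS → PASS → PASS
After 2 symbols: PASS.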